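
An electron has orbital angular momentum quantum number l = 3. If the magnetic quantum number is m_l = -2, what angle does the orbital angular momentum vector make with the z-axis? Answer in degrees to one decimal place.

θ ≈ 125.3°

|L| = ℏ√(l(l+1)) = 2√3 ℏ.
L_z = m_l ℏ = −2ℏ.
cos θ = L_z/|L| = -2/√12, so θ ≈ 125.3°.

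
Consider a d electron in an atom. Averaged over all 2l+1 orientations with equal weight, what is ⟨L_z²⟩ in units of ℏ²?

⟨L_z²⟩ = 2 ℏ²

The letter d corresponds to l = 2.
m_l ∈ {-2, -1, 0, 1, 2}.
⟨L_z²⟩ = ℏ²·(Σ m_l²)/(2l+1) = ℏ²·10/5 = 2ℏ².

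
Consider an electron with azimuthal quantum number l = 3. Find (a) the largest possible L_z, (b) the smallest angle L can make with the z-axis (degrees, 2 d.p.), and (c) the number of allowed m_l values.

L_z,max = 3ℏ; θ_min ≈ 30.00°; 7 values

L_z,max = lℏ = 3ℏ.
cos θ_min = 3/√12, so θ_min ≈ 30.00°.
There are 2l+1 = 7 values of m_l.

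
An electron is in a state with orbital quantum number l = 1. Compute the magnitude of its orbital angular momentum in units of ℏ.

|L| = √2 ℏ ≈ 1.414ℏ

|L| = ℏ√(l(l+1)) = ℏ√(1·2) = √2 ℏ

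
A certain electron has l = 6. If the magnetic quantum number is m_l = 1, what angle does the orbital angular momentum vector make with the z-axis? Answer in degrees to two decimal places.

|L| = √(l(l+1)) ℏ = √42 ℏ.
L_z = m_l ℏ = 1ℏ.
cos θ = L_z/|L| = 1/√42, so θ ≈ 81.12°.

θ ≈ 81.12°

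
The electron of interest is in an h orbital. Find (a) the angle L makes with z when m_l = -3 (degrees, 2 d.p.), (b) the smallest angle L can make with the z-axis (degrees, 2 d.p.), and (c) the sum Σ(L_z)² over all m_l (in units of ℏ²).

An h state has l = 5.
For m_l = -3: cos θ = -3/√30, θ ≈ 123.21°.
cos θ_min = 5/√30, so θ_min ≈ 24.09°.
Σ m_l² = 110, so Σ(L_z)² = 110 ℏ².

θ(m_l=-3) ≈ 123.21°; θ_min ≈ 24.09°; Σ(L_z)² = 110 ℏ²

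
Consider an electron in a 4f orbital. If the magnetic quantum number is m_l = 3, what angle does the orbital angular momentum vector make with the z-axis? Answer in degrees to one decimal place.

4f means n = 4, l = 3.
|L| = √(l(l+1)) ℏ = 2√3 ℏ.
L_z = m_l ℏ = 3ℏ.
cos θ = L_z/|L| = 3/√12, so θ ≈ 30.0°.

θ ≈ 30.0°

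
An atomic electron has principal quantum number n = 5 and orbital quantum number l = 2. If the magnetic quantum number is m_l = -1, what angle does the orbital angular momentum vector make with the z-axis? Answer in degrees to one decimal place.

|L|² = l(l+1)ℏ² = 6ℏ², so |L| = √6 ℏ.
L_z = m_l ℏ = −1ℏ.
cos θ = L_z/|L| = -1/√6, so θ ≈ 114.1°.

θ ≈ 114.1°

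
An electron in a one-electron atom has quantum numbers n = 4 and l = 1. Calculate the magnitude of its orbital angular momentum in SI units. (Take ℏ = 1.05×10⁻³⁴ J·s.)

|L| = 1.48×10⁻³⁴ J·s

|L| = ℏ√(l(l+1)) = ℏ√(1·2) = √2 ℏ
Numerically, |L| = 1.414 × (1.05×10⁻³⁴ J·s) = 1.48×10⁻³⁴ J·s.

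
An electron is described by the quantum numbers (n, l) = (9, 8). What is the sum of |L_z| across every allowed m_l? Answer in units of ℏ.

m_l runs from −8 to 8, i.e. {-8, -7, -6, -5, -4, -3, -2, -1, 0, 1, 2, 3, 4, 5, 6, 7, 8}.
Σ|m_l| = 2(1+2+…+8) = 72.

Σ|L_z| = 72 ℏ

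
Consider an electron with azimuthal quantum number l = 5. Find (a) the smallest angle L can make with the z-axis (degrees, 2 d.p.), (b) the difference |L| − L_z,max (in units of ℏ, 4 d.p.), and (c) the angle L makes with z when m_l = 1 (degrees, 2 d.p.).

cos θ_min = 5/√30, so θ_min ≈ 24.09°.
|L| − L_z,max = (√30 − 5)ℏ ≈ 0.4772ℏ.
For m_l = 1: cos θ = 1/√30, θ ≈ 79.48°.

θ_min ≈ 24.09°; |L|−L_z,max ≈ 0.4772ℏ; θ(m_l=1) ≈ 79.48°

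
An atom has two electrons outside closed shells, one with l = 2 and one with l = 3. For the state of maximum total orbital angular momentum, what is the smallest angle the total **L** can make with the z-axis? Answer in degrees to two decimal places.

θ_min ≈ 24.09°

Angular momentum addition gives L = |l₁ − l₂|, …, l₁ + l₂.
Allowed values: L = 1, 2, 3, 4, 5.
The maximum is L = 5, with |L_tot| = ℏ√(5·6) = √30 ℏ.
The minimum angle with z is arccos(5/√30) ≈ 24.09°.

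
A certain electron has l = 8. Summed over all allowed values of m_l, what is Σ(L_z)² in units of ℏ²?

m_l ∈ {-8, -7, -6, -5, -4, -3, -2, -1, 0, 1, 2, 3, 4, 5, 6, 7, 8}.
Summing m² from −8 to 8: Σ m_l² = 408.

Σ(L_z)² = 408 ℏ²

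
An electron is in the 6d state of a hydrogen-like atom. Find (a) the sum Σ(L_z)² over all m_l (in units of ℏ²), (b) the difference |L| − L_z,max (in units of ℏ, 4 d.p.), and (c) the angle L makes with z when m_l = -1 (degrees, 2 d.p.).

Σ(L_z)² = 10 ℏ²; |L|−L_z,max ≈ 0.4495ℏ; θ(m_l=-1) ≈ 114.09°

6d means n = 6, l = 2.
Σ m_l² = 10, so Σ(L_z)² = 10 ℏ².
|L| − L_z,max = (√6 − 2)ℏ ≈ 0.4495ℏ.
For m_l = -1: cos θ = -1/√6, θ ≈ 114.09°.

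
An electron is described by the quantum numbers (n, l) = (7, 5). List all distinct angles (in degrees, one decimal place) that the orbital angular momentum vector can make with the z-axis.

θ ∈ {24.1°, 43.1°, 56.8°, 68.6°, 79.5°, 90.0°, 100.5°, 111.4°, 123.2°, 136.9°, 155.9°}

|L| = √(l(l+1)) ℏ = √30 ℏ.
cos θ = m_l/√30 for each m_l ∈ {-5, -4, -3, -2, -1, 0, 1, 2, 3, 4, 5}.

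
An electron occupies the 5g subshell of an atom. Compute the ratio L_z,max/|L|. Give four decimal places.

L_z,max/|L| = 0.8944

5g means n = 5, l = 4.
|L| = 2√5 ℏ ≈ 4.4721ℏ, while L_z,max = lℏ = 4ℏ.
L_z,max/|L| = 4/√20 = 0.8944.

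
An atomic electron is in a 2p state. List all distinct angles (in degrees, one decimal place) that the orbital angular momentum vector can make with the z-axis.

θ ∈ {45.0°, 90.0°, 135.0°}

For 2p, l = 1.
|L| = √(l(l+1)) ℏ = √2 ℏ.
cos θ = m_l/√2 for each m_l ∈ {-1, 0, 1}.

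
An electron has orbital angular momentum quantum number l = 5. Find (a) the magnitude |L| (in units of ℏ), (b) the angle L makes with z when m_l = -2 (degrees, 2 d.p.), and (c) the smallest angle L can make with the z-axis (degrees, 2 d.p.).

|L| = √30 ℏ ≈ 5.477ℏ; θ(m_l=-2) ≈ 111.42°; θ_min ≈ 24.09°

|L| = ℏ√(5·6) = √30 ℏ ≈ 5.477ℏ.
For m_l = -2: cos θ = -2/√30, θ ≈ 111.42°.
cos θ_min = 5/√30, so θ_min ≈ 24.09°.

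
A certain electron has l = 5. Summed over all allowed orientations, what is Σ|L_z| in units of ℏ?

Σ|L_z| = 30 ℏ

m_l runs from −5 to 5, i.e. {-5, -4, -3, -2, -1, 0, 1, 2, 3, 4, 5}.
Σ|m_l| = l(l+1) = 30.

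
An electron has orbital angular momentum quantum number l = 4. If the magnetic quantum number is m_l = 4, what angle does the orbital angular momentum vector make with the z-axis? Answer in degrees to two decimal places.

|L| = ℏ√(l(l+1)) = 2√5 ℏ.
L_z = m_l ℏ = 4ℏ.
cos θ = L_z/|L| = 4/√20, so θ ≈ 26.57°.

θ ≈ 26.57°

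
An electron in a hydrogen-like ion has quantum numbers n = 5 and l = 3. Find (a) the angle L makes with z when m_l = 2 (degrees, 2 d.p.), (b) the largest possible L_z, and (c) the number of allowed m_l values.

θ(m_l=2) ≈ 54.74°; L_z,max = 3ℏ; 7 values

For m_l = 2: cos θ = 2/√12, θ ≈ 54.74°.
L_z,max = lℏ = 3ℏ.
There are 2l+1 = 7 values of m_l.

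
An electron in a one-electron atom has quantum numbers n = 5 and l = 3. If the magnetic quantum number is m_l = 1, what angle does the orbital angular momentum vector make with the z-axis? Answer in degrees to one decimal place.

|L|² = l(l+1)ℏ² = 12ℏ², so |L| = 2√3 ℏ.
L_z = m_l ℏ = 1ℏ.
cos θ = L_z/|L| = 1/√12, so θ ≈ 73.2°.

θ ≈ 73.2°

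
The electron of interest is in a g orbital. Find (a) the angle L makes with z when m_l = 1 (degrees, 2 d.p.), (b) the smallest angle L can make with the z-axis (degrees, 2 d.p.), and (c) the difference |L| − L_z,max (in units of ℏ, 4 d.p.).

A g state has l = 4.
For m_l = 1: cos θ = 1/√20, θ ≈ 77.08°.
cos θ_min = 4/√20, so θ_min ≈ 26.57°.
|L| − L_z,max = (2√5 − 4)ℏ ≈ 0.4721ℏ.

θ(m_l=1) ≈ 77.08°; θ_min ≈ 26.57°; |L|−L_z,max ≈ 0.4721ℏ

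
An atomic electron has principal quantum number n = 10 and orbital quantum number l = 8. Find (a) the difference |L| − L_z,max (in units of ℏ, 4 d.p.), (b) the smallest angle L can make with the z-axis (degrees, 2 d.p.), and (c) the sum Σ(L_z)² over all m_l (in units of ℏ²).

|L|−L_z,max ≈ 0.4853ℏ; θ_min ≈ 19.47°; Σ(L_z)² = 408 ℏ²

|L| − L_z,max = (6√2 − 8)ℏ ≈ 0.4853ℏ.
cos θ_min = 8/√72, so θ_min ≈ 19.47°.
Σ m_l² = 408, so Σ(L_z)² = 408 ℏ².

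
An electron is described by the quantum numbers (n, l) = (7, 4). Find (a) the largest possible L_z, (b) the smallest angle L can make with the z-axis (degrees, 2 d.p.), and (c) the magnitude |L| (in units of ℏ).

L_z,max = 4ℏ; θ_min ≈ 26.57°; |L| = 2√5 ℏ ≈ 4.472ℏ

L_z,max = lℏ = 4ℏ.
cos θ_min = 4/√20, so θ_min ≈ 26.57°.
|L| = ℏ√(4·5) = 2√5 ℏ ≈ 4.472ℏ.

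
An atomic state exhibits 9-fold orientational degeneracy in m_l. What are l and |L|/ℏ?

l = 4, |L| = 2√5 ℏ ≈ 4.472ℏ

2l + 1 = 9 ⇒ l = 4.
Then |L| = √(l(l+1)) ℏ = 2√5 ℏ.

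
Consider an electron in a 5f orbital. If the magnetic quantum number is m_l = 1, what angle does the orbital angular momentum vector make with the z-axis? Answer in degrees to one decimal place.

θ ≈ 73.2°

5f means n = 5, l = 3.
|L| = ℏ√(l(l+1)) = 2√3 ℏ.
L_z = m_l ℏ = 1ℏ.
cos θ = L_z/|L| = 1/√12, so θ ≈ 73.2°.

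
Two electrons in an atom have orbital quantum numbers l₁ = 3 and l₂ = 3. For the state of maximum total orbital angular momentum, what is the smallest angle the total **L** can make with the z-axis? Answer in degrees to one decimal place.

θ_min ≈ 22.2°

L runs from |3 − 3| = 0 to 3 + 3 = 6.
So L can be 0, 1, 2, 3, 4, 5, 6.
The maximum is L = 6, with |L_tot| = ℏ√(6·7) = √42 ℏ.
The minimum angle with z is arccos(6/√42) ≈ 22.2°.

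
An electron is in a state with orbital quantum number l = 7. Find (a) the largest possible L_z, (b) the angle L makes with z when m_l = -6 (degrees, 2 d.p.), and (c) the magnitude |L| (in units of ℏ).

L_z,max = lℏ = 7ℏ.
For m_l = -6: cos θ = -6/√56, θ ≈ 143.30°.
|L| = ℏ√(7·8) = 2√14 ℏ ≈ 7.483ℏ.

L_z,max = 7ℏ; θ(m_l=-6) ≈ 143.30°; |L| = 2√14 ℏ ≈ 7.483ℏ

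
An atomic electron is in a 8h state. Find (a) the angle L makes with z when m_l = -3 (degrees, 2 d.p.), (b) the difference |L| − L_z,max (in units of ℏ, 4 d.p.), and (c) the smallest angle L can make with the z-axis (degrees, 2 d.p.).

θ(m_l=-3) ≈ 123.21°; |L|−L_z,max ≈ 0.4772ℏ; θ_min ≈ 24.09°

8h means n = 8, l = 5.
For m_l = -3: cos θ = -3/√30, θ ≈ 123.21°.
|L| − L_z,max = (√30 − 5)ℏ ≈ 0.4772ℏ.
cos θ_min = 5/√30, so θ_min ≈ 24.09°.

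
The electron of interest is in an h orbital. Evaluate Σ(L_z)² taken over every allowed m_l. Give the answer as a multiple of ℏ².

Σ(L_z)² = 110 ℏ²

For an h orbital, l = 5.
The allowed m_l values are -5, -4, -3, -2, -1, 0, 1, 2, 3, 4, 5.
Σ m_l² = l(l+1)(2l+1)/3 = 5·6·11/3 = 110.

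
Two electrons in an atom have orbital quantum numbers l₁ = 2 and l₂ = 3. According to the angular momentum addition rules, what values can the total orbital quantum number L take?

L = 1, 2, 3, 4, 5

By the triangle rule, |l₁ − l₂| ≤ L ≤ l₁ + l₂.
L ∈ {1, 2, 3, 4, 5}.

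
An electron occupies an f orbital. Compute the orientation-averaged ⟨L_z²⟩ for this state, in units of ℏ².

For an f orbital, l = 3.
m_l ∈ {-3, -2, -1, 0, 1, 2, 3}.
Average of L_z² over 7 states: 28/7 ℏ² = 4 ℏ².

⟨L_z²⟩ = 4 ℏ²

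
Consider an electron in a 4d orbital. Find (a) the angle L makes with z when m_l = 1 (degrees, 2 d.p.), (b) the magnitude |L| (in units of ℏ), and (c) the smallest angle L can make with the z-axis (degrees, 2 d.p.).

θ(m_l=1) ≈ 65.91°; |L| = √6 ℏ ≈ 2.449ℏ; θ_min ≈ 35.26°

For 4d, l = 2.
For m_l = 1: cos θ = 1/√6, θ ≈ 65.91°.
|L| = ℏ√(2·3) = √6 ℏ ≈ 2.449ℏ.
cos θ_min = 2/√6, so θ_min ≈ 35.26°.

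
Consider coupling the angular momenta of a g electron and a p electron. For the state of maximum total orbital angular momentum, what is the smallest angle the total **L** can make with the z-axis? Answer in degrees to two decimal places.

θ_min ≈ 24.09°

By the triangle rule, |l₁ − l₂| ≤ L ≤ l₁ + l₂.
L ∈ {3, 4, 5}.
The maximum is L = 5, with |L_tot| = ℏ√(5·6) = √30 ℏ.
The minimum angle with z is arccos(5/√30) ≈ 24.09°.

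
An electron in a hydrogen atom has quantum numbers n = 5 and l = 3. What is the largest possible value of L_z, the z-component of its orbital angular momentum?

L_z,max = 3ℏ

L_z = m_l ℏ with m_l ∈ {−3, …, 3}; the maximum is m_l = 3.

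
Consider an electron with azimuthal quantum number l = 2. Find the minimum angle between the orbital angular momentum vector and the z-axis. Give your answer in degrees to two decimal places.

|L| = ℏ√(l(l+1)) = √6 ℏ.
The smallest angle corresponds to the largest L_z, i.e. m_l = l = 2, giving L_z = 2ℏ.
cos θ_min = 2/√6, so θ_min ≈ 35.26°.

θ_min ≈ 35.26°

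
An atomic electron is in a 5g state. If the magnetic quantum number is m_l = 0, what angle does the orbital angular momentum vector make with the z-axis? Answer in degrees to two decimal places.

θ ≈ 90.00°

5g means n = 5, l = 4.
|L|² = l(l+1)ℏ² = 20ℏ², so |L| = 2√5 ℏ.
L_z = m_l ℏ = 0ℏ.
cos θ = L_z/|L| = 0/√20, so θ ≈ 90.00°.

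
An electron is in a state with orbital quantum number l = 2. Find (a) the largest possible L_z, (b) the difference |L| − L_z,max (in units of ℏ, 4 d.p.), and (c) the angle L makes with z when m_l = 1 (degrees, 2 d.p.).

L_z,max = lℏ = 2ℏ.
|L| − L_z,max = (√6 − 2)ℏ ≈ 0.4495ℏ.
For m_l = 1: cos θ = 1/√6, θ ≈ 65.91°.

L_z,max = 2ℏ; |L|−L_z,max ≈ 0.4495ℏ; θ(m_l=1) ≈ 65.91°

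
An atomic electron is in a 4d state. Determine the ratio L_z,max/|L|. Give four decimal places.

L_z,max/|L| = 0.8165

4d means n = 4, l = 2.
|L| = √6 ℏ ≈ 2.4495ℏ, while L_z,max = lℏ = 2ℏ.
L_z,max/|L| = 2/√6 = 0.8165.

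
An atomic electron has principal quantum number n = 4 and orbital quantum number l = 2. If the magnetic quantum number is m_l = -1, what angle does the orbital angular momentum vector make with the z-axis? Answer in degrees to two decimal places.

|L| = ℏ√(l(l+1)) = √6 ℏ.
L_z = m_l ℏ = −1ℏ.
cos θ = L_z/|L| = -1/√6, so θ ≈ 114.09°.

θ ≈ 114.09°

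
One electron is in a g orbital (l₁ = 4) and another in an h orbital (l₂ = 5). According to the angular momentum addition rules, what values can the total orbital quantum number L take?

By the triangle rule, |l₁ − l₂| ≤ L ≤ l₁ + l₂.
So L can be 1, 2, 3, 4, 5, 6, 7, 8, 9.

L = 1, 2, 3, 4, 5, 6, 7, 8, 9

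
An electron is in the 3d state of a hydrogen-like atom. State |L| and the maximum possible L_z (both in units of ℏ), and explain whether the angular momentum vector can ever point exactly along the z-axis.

3d means n = 3, l = 2.
|L| = √6 ℏ ≈ 2.4495ℏ, while L_z,max = lℏ = 2ℏ.
Since |L| > L_z,max, the vector can never point exactly along z; the closest it comes is θ_min = arccos(2/√6) ≈ 35.3°.

No: L_z,max = 2ℏ < |L| = √6 ℏ ≈ 2.449ℏ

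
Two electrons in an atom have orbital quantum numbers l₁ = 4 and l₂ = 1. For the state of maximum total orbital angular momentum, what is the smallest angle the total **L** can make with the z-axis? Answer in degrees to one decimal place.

Angular momentum addition gives L = |l₁ − l₂|, …, l₁ + l₂.
L ∈ {3, 4, 5}.
The maximum is L = 5, with |L_tot| = ℏ√(5·6) = √30 ℏ.
The minimum angle with z is arccos(5/√30) ≈ 24.1°.

θ_min ≈ 24.1°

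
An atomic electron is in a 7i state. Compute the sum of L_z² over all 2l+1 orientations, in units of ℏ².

7i means n = 7, l = 6.
m_l ∈ {-6, -5, -4, -3, -2, -1, 0, 1, 2, 3, 4, 5, 6}.
Summing m² from −6 to 6: Σ m_l² = 182.

Σ(L_z)² = 182 ℏ²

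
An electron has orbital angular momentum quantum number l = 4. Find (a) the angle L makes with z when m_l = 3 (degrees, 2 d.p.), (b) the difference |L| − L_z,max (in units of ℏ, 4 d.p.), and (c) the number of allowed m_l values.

For m_l = 3: cos θ = 3/√20, θ ≈ 47.87°.
|L| − L_z,max = (2√5 − 4)ℏ ≈ 0.4721ℏ.
There are 2l+1 = 9 values of m_l.

θ(m_l=3) ≈ 47.87°; |L|−L_z,max ≈ 0.4721ℏ; 9 values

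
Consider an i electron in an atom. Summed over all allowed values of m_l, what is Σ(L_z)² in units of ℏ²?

An i state has l = 6.
m_l ∈ {-6, -5, -4, -3, -2, -1, 0, 1, 2, 3, 4, 5, 6}.
Σ m_l² = l(l+1)(2l+1)/3 = 6·7·13/3 = 182.

Σ(L_z)² = 182 ℏ²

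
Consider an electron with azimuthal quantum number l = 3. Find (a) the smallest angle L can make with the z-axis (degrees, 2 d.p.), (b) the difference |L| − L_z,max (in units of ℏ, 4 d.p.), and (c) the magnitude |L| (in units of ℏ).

θ_min ≈ 30.00°; |L|−L_z,max ≈ 0.4641ℏ; |L| = 2√3 ℏ ≈ 3.464ℏ

cos θ_min = 3/√12, so θ_min ≈ 30.00°.
|L| − L_z,max = (2√3 − 3)ℏ ≈ 0.4641ℏ.
|L| = ℏ√(3·4) = 2√3 ℏ ≈ 3.464ℏ.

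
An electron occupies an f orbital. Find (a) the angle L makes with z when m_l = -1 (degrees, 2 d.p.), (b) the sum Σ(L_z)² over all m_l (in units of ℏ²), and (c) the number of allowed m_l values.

The letter f corresponds to l = 3.
For m_l = -1: cos θ = -1/√12, θ ≈ 106.78°.
Σ m_l² = 28, so Σ(L_z)² = 28 ℏ².
There are 2l+1 = 7 values of m_l.

θ(m_l=-1) ≈ 106.78°; Σ(L_z)² = 28 ℏ²; 7 values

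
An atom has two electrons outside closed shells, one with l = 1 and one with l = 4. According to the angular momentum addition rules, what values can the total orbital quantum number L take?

By the triangle rule, |l₁ − l₂| ≤ L ≤ l₁ + l₂.
L ∈ {3, 4, 5}.

L = 3, 4, 5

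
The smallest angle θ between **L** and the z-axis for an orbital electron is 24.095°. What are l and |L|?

cos θ_min = l/√(l(l+1)) = √(l/(l+1)), so l/(l+1) = cos²(24.095°) = 0.8333.
Thus l = 0.8333/(1 − 0.8333) ≈ 5.
Then |L| = ℏ√(5·6) = √30 ℏ.

l = 5, |L| = √30 ℏ ≈ 5.477ℏ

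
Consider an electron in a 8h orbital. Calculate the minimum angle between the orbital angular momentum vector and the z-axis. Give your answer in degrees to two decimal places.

θ_min ≈ 24.09°

For 8h, l = 5.
|L|² = l(l+1)ℏ² = 30ℏ², so |L| = √30 ℏ.
The smallest angle corresponds to the largest L_z, i.e. m_l = l = 5, giving L_z = 5ℏ.
cos θ_min = 5/√30, so θ_min ≈ 24.09°.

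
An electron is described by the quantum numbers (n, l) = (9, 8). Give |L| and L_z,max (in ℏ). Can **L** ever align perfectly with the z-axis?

No: L_z,max = 8ℏ < |L| = 6√2 ℏ ≈ 8.485ℏ

|L| = 6√2 ℏ ≈ 8.4853ℏ, while L_z,max = lℏ = 8ℏ.
Since |L| > L_z,max, the vector can never point exactly along z; the closest it comes is θ_min = arccos(8/√72) ≈ 19.5°.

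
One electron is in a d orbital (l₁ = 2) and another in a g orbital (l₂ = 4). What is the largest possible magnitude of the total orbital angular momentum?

|L_tot|_max = √42 ℏ ≈ 6.481ℏ

Angular momentum addition gives L = |l₁ − l₂|, …, l₁ + l₂.
Allowed values: L = 2, 3, 4, 5, 6.
The largest magnitude corresponds to L = 6: |L_tot| = ℏ√(6·7) = √42 ℏ.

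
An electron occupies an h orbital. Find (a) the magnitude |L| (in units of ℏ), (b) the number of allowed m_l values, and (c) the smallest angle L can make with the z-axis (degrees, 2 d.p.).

An h state has l = 5.
|L| = ℏ√(5·6) = √30 ℏ ≈ 5.477ℏ.
There are 2l+1 = 11 values of m_l.
cos θ_min = 5/√30, so θ_min ≈ 24.09°.

|L| = √30 ℏ ≈ 5.477ℏ; 11 values; θ_min ≈ 24.09°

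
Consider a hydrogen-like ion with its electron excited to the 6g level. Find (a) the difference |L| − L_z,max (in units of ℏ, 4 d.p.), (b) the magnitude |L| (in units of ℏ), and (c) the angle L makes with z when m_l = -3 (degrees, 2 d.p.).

The 6g level has l = 4.
|L| − L_z,max = (2√5 − 4)ℏ ≈ 0.4721ℏ.
|L| = ℏ√(4·5) = 2√5 ℏ ≈ 4.472ℏ.
For m_l = -3: cos θ = -3/√20, θ ≈ 132.13°.

|L|−L_z,max ≈ 0.4721ℏ; |L| = 2√5 ℏ ≈ 4.472ℏ; θ(m_l=-3) ≈ 132.13°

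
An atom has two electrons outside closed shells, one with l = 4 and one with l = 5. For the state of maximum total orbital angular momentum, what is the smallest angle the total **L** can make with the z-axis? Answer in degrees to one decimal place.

θ_min ≈ 18.4°

By the triangle rule, |l₁ − l₂| ≤ L ≤ l₁ + l₂.
Allowed values: L = 1, 2, 3, 4, 5, 6, 7, 8, 9.
The maximum is L = 9, with |L_tot| = ℏ√(9·10) = 3√10 ℏ.
The minimum angle with z is arccos(9/√90) ≈ 18.4°.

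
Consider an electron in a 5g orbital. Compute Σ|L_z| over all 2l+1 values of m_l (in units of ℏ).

5g means n = 5, l = 4.
m_l ∈ {-4, -3, -2, -1, 0, 1, 2, 3, 4}.
Σ|m_l| = 2·4(4+1)/2 = 20.

Σ|L_z| = 20 ℏ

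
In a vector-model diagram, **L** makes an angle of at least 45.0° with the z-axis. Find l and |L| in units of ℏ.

cos²θ_min = l/(l+1) = 0.5000.
l = cos²θ/sin²θ ≈ 1.
Then |L| = ℏ√(1·2) = √2 ℏ.

l = 1, |L| = √2 ℏ ≈ 1.414ℏ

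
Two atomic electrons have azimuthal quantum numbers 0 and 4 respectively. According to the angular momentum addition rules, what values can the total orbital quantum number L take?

L = 4

The total orbital quantum number L ranges from |l₁ − l₂| to l₁ + l₂ in integer steps.
L ∈ {4}.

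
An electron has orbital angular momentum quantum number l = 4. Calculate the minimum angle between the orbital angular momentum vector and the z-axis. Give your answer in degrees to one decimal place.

|L| = √(l(l+1)) ℏ = 2√5 ℏ.
The smallest angle corresponds to the largest L_z, i.e. m_l = l = 4, giving L_z = 4ℏ.
cos θ_min = 4/√20, so θ_min ≈ 26.6°.

θ_min ≈ 26.6°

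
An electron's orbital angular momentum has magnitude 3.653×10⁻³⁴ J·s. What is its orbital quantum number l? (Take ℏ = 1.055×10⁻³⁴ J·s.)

Dividing by ℏ: |L|/ℏ ≈ 3.463.
(|L|/ℏ)² = l(l+1) ≈ 11.99 ⇒ l = 3.

l = 3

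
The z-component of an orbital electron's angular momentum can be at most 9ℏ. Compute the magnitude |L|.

Since max m_l = l, l = 9.
|L| = ℏ√(l(l+1)) = 3√10 ℏ.

|L| = 3√10 ℏ ≈ 9.487ℏ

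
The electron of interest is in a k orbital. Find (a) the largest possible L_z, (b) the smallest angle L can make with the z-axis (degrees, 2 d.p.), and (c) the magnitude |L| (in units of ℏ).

L_z,max = 7ℏ; θ_min ≈ 20.70°; |L| = 2√14 ℏ ≈ 7.483ℏ

The letter k corresponds to l = 7.
L_z,max = lℏ = 7ℏ.
cos θ_min = 7/√56, so θ_min ≈ 20.70°.
|L| = ℏ√(7·8) = 2√14 ℏ ≈ 7.483ℏ.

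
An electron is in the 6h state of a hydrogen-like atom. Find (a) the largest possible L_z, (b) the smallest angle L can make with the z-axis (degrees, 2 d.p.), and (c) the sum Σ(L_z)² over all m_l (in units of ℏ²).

For 6h, l = 5.
L_z,max = lℏ = 5ℏ.
cos θ_min = 5/√30, so θ_min ≈ 24.09°.
Σ m_l² = 110, so Σ(L_z)² = 110 ℏ².

L_z,max = 5ℏ; θ_min ≈ 24.09°; Σ(L_z)² = 110 ℏ²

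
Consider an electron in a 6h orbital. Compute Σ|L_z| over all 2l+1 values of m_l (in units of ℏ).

6h means n = 6, l = 5.
The allowed m_l values are -5, -4, -3, -2, -1, 0, 1, 2, 3, 4, 5.
Σ|m_l| = 2·5(5+1)/2 = 30.

Σ|L_z| = 30 ℏ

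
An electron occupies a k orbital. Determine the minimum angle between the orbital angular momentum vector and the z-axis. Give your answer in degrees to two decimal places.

For a k orbital, l = 7.
|L|² = l(l+1)ℏ² = 56ℏ², so |L| = 2√14 ℏ.
The smallest angle corresponds to the largest L_z, i.e. m_l = l = 7, giving L_z = 7ℏ.
cos θ_min = 7/√56, so θ_min ≈ 20.70°.

θ_min ≈ 20.70°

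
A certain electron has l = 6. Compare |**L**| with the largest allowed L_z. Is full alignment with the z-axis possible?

|L| = √42 ℏ ≈ 6.4807ℏ, while L_z,max = lℏ = 6ℏ.
Since |L| > L_z,max, the vector can never point exactly along z; the closest it comes is θ_min = arccos(6/√42) ≈ 22.2°.

No: L_z,max = 6ℏ < |L| = √42 ℏ ≈ 6.481ℏ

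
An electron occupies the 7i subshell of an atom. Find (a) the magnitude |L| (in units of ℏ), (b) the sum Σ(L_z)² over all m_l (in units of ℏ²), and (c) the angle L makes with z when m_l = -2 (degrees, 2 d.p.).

For 7i, l = 6.
|L| = ℏ√(6·7) = √42 ℏ ≈ 6.481ℏ.
Σ m_l² = 182, so Σ(L_z)² = 182 ℏ².
For m_l = -2: cos θ = -2/√42, θ ≈ 107.98°.

|L| = √42 ℏ ≈ 6.481ℏ; Σ(L_z)² = 182 ℏ²; θ(m_l=-2) ≈ 107.98°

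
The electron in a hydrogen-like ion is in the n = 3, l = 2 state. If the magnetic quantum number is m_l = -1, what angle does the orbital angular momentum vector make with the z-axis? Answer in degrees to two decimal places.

θ ≈ 114.09°

|L| = ℏ√(l(l+1)) = √6 ℏ.
L_z = m_l ℏ = −1ℏ.
cos θ = L_z/|L| = -1/√6, so θ ≈ 114.09°.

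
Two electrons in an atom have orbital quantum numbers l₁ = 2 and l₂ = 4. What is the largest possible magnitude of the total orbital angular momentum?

By the triangle rule, |l₁ − l₂| ≤ L ≤ l₁ + l₂.
L ∈ {2, 3, 4, 5, 6}.
The largest magnitude corresponds to L = 6: |L_tot| = ℏ√(6·7) = √42 ℏ.

|L_tot|_max = √42 ℏ ≈ 6.481ℏ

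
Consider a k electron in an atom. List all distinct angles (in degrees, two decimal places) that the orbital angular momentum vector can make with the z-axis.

For a k orbital, l = 7.
|L| = √(l(l+1)) ℏ = 2√14 ℏ.
cos θ = m_l/√56 for each m_l ∈ {-7, -6, -5, -4, -3, -2, -1, 0, 1, 2, 3, 4, 5, 6, 7}.

θ ∈ {20.70°, 36.70°, 48.08°, 57.69°, 66.37°, 74.50°, 82.32°, 90.00°, 97.68°, 105.50°, 113.63°, 122.31°, 131.92°, 143.30°, 159.30°}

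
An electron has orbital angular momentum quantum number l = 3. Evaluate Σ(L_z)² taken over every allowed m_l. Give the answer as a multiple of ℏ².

The allowed m_l values are -3, -2, -1, 0, 1, 2, 3.
Σ m_l² = 2·(1 + 4 + 9) = 28.

Σ(L_z)² = 28 ℏ²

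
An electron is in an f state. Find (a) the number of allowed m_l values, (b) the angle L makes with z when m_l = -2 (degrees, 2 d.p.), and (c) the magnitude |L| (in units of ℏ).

7 values; θ(m_l=-2) ≈ 125.26°; |L| = 2√3 ℏ ≈ 3.464ℏ

For an f orbital, l = 3.
There are 2l+1 = 7 values of m_l.
For m_l = -2: cos θ = -2/√12, θ ≈ 125.26°.
|L| = ℏ√(3·4) = 2√3 ℏ ≈ 3.464ℏ.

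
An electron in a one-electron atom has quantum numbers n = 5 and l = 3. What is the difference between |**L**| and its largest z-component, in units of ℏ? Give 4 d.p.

|L| − L_z,max ≈ 0.4641ℏ

|L| = 2√3 ℏ ≈ 3.4641ℏ, while L_z,max = lℏ = 3ℏ.
The difference is (2√3 − 3)ℏ ≈ 0.4641ℏ.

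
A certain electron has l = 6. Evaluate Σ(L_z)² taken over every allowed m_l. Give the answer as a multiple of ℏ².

Σ(L_z)² = 182 ℏ²

m_l ∈ {-6, -5, -4, -3, -2, -1, 0, 1, 2, 3, 4, 5, 6}.
Σ m_l² = 2·(1 + 4 + 9 + 16 + 25 + 36) = 182.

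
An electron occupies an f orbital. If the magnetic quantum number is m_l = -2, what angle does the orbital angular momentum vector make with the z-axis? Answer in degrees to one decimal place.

θ ≈ 125.3°

The letter f corresponds to l = 3.
|L|² = l(l+1)ℏ² = 12ℏ², so |L| = 2√3 ℏ.
L_z = m_l ℏ = −2ℏ.
cos θ = L_z/|L| = -2/√12, so θ ≈ 125.3°.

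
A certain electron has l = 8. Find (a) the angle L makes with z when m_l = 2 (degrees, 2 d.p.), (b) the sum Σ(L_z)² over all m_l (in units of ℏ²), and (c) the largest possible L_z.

For m_l = 2: cos θ = 2/√72, θ ≈ 76.37°.
Σ m_l² = 408, so Σ(L_z)² = 408 ℏ².
L_z,max = lℏ = 8ℏ.

θ(m_l=2) ≈ 76.37°; Σ(L_z)² = 408 ℏ²; L_z,max = 8ℏ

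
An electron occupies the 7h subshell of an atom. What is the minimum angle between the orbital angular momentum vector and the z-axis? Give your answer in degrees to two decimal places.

For 7h, l = 5.
|L|² = l(l+1)ℏ² = 30ℏ², so |L| = √30 ℏ.
The smallest angle corresponds to the largest L_z, i.e. m_l = l = 5, giving L_z = 5ℏ.
cos θ_min = 5/√30, so θ_min ≈ 24.09°.

θ_min ≈ 24.09°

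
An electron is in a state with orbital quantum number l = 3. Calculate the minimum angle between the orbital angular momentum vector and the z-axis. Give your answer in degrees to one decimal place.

|L|² = l(l+1)ℏ² = 12ℏ², so |L| = 2√3 ℏ.
The smallest angle corresponds to the largest L_z, i.e. m_l = l = 3, giving L_z = 3ℏ.
cos θ_min = 3/√12, so θ_min ≈ 30.0°.

θ_min ≈ 30.0°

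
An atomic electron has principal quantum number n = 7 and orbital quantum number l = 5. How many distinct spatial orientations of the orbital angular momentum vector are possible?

The number of m_l values is 2l + 1 = 2·5 + 1 = 11.

11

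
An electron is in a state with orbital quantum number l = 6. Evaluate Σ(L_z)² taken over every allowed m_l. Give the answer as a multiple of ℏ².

Σ(L_z)² = 182 ℏ²

The allowed m_l values are -6, -5, -4, -3, -2, -1, 0, 1, 2, 3, 4, 5, 6.
Summing m² from −6 to 6: Σ m_l² = 182.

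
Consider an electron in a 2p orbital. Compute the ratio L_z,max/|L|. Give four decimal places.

L_z,max/|L| = 0.7071

For 2p, l = 1.
|L| = √2 ℏ ≈ 1.4142ℏ, while L_z,max = lℏ = 1ℏ.
L_z,max/|L| = 1/√2 = 0.7071.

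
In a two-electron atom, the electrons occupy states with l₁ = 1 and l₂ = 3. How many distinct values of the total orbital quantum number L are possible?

3

By the triangle rule, |l₁ − l₂| ≤ L ≤ l₁ + l₂.
Allowed values: L = 2, 3, 4.
That is 3 values.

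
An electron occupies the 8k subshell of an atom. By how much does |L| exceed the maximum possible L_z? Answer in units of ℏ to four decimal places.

The 8k subshell has l = 7.
|L| = 2√14 ℏ ≈ 7.4833ℏ, while L_z,max = lℏ = 7ℏ.
The difference is (2√14 − 7)ℏ ≈ 0.4833ℏ.

|L| − L_z,max ≈ 0.4833ℏ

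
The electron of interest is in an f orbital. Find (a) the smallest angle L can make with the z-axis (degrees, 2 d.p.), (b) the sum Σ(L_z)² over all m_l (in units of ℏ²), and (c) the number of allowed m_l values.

θ_min ≈ 30.00°; Σ(L_z)² = 28 ℏ²; 7 values

The letter f corresponds to l = 3.
cos θ_min = 3/√12, so θ_min ≈ 30.00°.
Σ m_l² = 28, so Σ(L_z)² = 28 ℏ².
There are 2l+1 = 7 values of m_l.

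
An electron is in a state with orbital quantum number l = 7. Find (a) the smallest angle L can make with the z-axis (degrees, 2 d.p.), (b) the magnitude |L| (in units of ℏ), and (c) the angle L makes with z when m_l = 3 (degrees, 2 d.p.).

cos θ_min = 7/√56, so θ_min ≈ 20.70°.
|L| = ℏ√(7·8) = 2√14 ℏ ≈ 7.483ℏ.
For m_l = 3: cos θ = 3/√56, θ ≈ 66.37°.

θ_min ≈ 20.70°; |L| = 2√14 ℏ ≈ 7.483ℏ; θ(m_l=3) ≈ 66.37°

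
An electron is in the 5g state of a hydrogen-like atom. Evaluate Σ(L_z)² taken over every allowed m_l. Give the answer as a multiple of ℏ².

For 5g, l = 4.
The allowed m_l values are -4, -3, -2, -1, 0, 1, 2, 3, 4.
Σ m_l² = 2·(1 + 4 + 9 + 16) = 60.

Σ(L_z)² = 60 ℏ²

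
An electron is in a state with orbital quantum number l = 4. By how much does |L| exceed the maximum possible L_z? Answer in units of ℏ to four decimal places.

|L| − L_z,max ≈ 0.4721ℏ

|L| = 2√5 ℏ ≈ 4.4721ℏ, while L_z,max = lℏ = 4ℏ.
The difference is (2√5 − 4)ℏ ≈ 0.4721ℏ.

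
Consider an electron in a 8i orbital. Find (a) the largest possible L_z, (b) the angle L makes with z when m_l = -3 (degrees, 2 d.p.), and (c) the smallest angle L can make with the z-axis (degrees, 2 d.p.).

The 8i subshell has l = 6.
L_z,max = lℏ = 6ℏ.
For m_l = -3: cos θ = -3/√42, θ ≈ 117.58°.
cos θ_min = 6/√42, so θ_min ≈ 22.21°.

L_z,max = 6ℏ; θ(m_l=-3) ≈ 117.58°; θ_min ≈ 22.21°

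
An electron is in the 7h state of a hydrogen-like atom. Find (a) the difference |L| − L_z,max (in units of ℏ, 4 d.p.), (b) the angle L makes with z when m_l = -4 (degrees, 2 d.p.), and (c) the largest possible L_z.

7h means n = 7, l = 5.
|L| − L_z,max = (√30 − 5)ℏ ≈ 0.4772ℏ.
For m_l = -4: cos θ = -4/√30, θ ≈ 136.91°.
L_z,max = lℏ = 5ℏ.

|L|−L_z,max ≈ 0.4772ℏ; θ(m_l=-4) ≈ 136.91°; L_z,max = 5ℏ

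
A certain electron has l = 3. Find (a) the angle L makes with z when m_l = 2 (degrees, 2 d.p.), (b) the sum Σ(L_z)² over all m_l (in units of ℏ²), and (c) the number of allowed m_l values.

θ(m_l=2) ≈ 54.74°; Σ(L_z)² = 28 ℏ²; 7 values

For m_l = 2: cos θ = 2/√12, θ ≈ 54.74°.
Σ m_l² = 28, so Σ(L_z)² = 28 ℏ².
There are 2l+1 = 7 values of m_l.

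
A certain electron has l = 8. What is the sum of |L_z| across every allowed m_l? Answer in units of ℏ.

Σ|L_z| = 72 ℏ

m_l ∈ {-8, -7, -6, -5, -4, -3, -2, -1, 0, 1, 2, 3, 4, 5, 6, 7, 8}.
Σ|m_l| = 2·8(8+1)/2 = 72.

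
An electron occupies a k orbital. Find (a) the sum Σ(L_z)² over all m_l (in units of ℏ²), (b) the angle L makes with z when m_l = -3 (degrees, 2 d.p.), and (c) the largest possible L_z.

The letter k corresponds to l = 7.
Σ m_l² = 280, so Σ(L_z)² = 280 ℏ².
For m_l = -3: cos θ = -3/√56, θ ≈ 113.63°.
L_z,max = lℏ = 7ℏ.

Σ(L_z)² = 280 ℏ²; θ(m_l=-3) ≈ 113.63°; L_z,max = 7ℏ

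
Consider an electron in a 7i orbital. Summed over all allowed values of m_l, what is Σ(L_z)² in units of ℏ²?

7i means n = 7, l = 6.
m_l ∈ {-6, -5, -4, -3, -2, -1, 0, 1, 2, 3, 4, 5, 6}.
Σ m_l² = 2·(1 + 4 + 9 + 16 + 25 + 36) = 182.

Σ(L_z)² = 182 ℏ²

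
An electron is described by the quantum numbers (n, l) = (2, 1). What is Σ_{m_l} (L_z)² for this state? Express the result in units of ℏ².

The allowed m_l values are -1, 0, 1.
Σ m_l² = l(l+1)(2l+1)/3 = 1·2·3/3 = 2.

Σ(L_z)² = 2 ℏ²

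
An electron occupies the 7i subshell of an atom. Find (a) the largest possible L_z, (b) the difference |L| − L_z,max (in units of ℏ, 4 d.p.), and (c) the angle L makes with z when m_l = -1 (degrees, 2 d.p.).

L_z,max = 6ℏ; |L|−L_z,max ≈ 0.4807ℏ; θ(m_l=-1) ≈ 98.88°

For 7i, l = 6.
L_z,max = lℏ = 6ℏ.
|L| − L_z,max = (√42 − 6)ℏ ≈ 0.4807ℏ.
For m_l = -1: cos θ = -1/√42, θ ≈ 98.88°.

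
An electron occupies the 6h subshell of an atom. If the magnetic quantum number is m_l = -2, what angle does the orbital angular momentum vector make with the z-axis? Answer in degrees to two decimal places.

θ ≈ 111.42°

The 6h subshell has l = 5.
|L| = √(l(l+1)) ℏ = √30 ℏ.
L_z = m_l ℏ = −2ℏ.
cos θ = L_z/|L| = -2/√30, so θ ≈ 111.42°.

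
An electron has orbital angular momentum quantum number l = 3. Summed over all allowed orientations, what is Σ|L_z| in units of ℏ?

Σ|L_z| = 12 ℏ

m_l ∈ {-3, -2, -1, 0, 1, 2, 3}.
Σ|m_l| = 2·3(3+1)/2 = 12.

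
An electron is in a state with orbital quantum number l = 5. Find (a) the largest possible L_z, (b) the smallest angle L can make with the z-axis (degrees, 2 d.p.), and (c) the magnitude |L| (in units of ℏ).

L_z,max = lℏ = 5ℏ.
cos θ_min = 5/√30, so θ_min ≈ 24.09°.
|L| = ℏ√(5·6) = √30 ℏ ≈ 5.477ℏ.

L_z,max = 5ℏ; θ_min ≈ 24.09°; |L| = √30 ℏ ≈ 5.477ℏ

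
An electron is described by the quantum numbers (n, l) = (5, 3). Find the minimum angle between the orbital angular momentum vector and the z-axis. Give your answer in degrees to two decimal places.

|L| = ℏ√(l(l+1)) = 2√3 ℏ.
The smallest angle corresponds to the largest L_z, i.e. m_l = l = 3, giving L_z = 3ℏ.
cos θ_min = 3/√12, so θ_min ≈ 30.00°.

θ_min ≈ 30.00°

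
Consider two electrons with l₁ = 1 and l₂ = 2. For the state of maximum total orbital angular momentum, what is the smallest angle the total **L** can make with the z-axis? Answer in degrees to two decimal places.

Angular momentum addition gives L = |l₁ − l₂|, …, l₁ + l₂.
L ∈ {1, 2, 3}.
The maximum is L = 3, with |L_tot| = ℏ√(3·4) = 2√3 ℏ.
The minimum angle with z is arccos(3/√12) ≈ 30.00°.

θ_min ≈ 30.00°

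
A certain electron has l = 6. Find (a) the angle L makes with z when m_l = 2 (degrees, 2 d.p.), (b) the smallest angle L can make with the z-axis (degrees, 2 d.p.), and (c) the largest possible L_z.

For m_l = 2: cos θ = 2/√42, θ ≈ 72.02°.
cos θ_min = 6/√42, so θ_min ≈ 22.21°.
L_z,max = lℏ = 6ℏ.

θ(m_l=2) ≈ 72.02°; θ_min ≈ 22.21°; L_z,max = 6ℏ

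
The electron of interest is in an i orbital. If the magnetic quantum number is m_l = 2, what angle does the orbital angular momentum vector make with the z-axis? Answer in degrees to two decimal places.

θ ≈ 72.02°

For an i orbital, l = 6.
|L| = ℏ√(l(l+1)) = √42 ℏ.
L_z = m_l ℏ = 2ℏ.
cos θ = L_z/|L| = 2/√42, so θ ≈ 72.02°.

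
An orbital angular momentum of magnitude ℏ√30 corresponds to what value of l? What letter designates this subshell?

l = 5 (h orbital)

Since |L|² = l(l+1)ℏ², l(l+1) = 30.
Solving: l = 5.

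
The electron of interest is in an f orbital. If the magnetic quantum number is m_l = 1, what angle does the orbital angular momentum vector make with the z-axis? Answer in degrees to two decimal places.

The letter f corresponds to l = 3.
|L| = ℏ√(l(l+1)) = 2√3 ℏ.
L_z = m_l ℏ = 1ℏ.
cos θ = L_z/|L| = 1/√12, so θ ≈ 73.22°.

θ ≈ 73.22°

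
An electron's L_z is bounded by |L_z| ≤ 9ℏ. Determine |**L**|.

|L| = 3√10 ℏ ≈ 9.487ℏ

L_z,max = lℏ, so l = 9.
|L| = ℏ√(l(l+1)) = 3√10 ℏ.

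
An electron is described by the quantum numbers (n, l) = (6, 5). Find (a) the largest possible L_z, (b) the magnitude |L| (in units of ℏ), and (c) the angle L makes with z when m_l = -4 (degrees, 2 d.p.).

L_z,max = 5ℏ; |L| = √30 ℏ ≈ 5.477ℏ; θ(m_l=-4) ≈ 136.91°

L_z,max = lℏ = 5ℏ.
|L| = ℏ√(5·6) = √30 ℏ ≈ 5.477ℏ.
For m_l = -4: cos θ = -4/√30, θ ≈ 136.91°.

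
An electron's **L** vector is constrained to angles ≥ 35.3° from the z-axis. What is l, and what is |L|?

l = 2, |L| = √6 ℏ ≈ 2.449ℏ

cos θ_min = l/√(l(l+1)) = √(l/(l+1)), so l/(l+1) = cos²(35.3°) = 0.6661.
Solving: l = 2.
Then |L| = ℏ√(2·3) = √6 ℏ.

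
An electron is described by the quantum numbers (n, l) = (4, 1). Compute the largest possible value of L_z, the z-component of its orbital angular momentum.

L_z,max = 1ℏ

L_z = m_l ℏ with m_l ∈ {−1, …, 1}; the maximum is m_l = 1.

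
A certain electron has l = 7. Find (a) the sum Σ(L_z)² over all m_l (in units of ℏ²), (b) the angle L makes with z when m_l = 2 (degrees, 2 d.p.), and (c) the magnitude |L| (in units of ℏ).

Σ m_l² = 280, so Σ(L_z)² = 280 ℏ².
For m_l = 2: cos θ = 2/√56, θ ≈ 74.50°.
|L| = ℏ√(7·8) = 2√14 ℏ ≈ 7.483ℏ.

Σ(L_z)² = 280 ℏ²; θ(m_l=2) ≈ 74.50°; |L| = 2√14 ℏ ≈ 7.483ℏ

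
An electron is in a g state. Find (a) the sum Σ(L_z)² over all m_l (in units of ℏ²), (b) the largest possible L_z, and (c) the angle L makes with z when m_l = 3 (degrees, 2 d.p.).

Σ(L_z)² = 60 ℏ²; L_z,max = 4ℏ; θ(m_l=3) ≈ 47.87°

For a g orbital, l = 4.
Σ m_l² = 60, so Σ(L_z)² = 60 ℏ².
L_z,max = lℏ = 4ℏ.
For m_l = 3: cos θ = 3/√20, θ ≈ 47.87°.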